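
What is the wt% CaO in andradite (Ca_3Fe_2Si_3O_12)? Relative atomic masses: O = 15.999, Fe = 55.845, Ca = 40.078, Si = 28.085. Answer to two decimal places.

Formula mass = 508.167 g/mol.
3 Ca → 3.0000 mol CaO per formula unit; M(CaO) = 56.077, so CaO mass = 168.231 g.
168.231/508.167 × 100 = 33.11 wt%.

33.11 wt%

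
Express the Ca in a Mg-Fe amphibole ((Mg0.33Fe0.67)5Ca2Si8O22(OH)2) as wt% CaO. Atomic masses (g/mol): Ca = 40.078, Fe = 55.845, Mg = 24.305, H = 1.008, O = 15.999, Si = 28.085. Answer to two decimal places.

12.22 wt%

Molar mass of (Mg0.33Fe0.67)5Ca2Si8O22(OH)2 = 1.65·24.305 + 3.35·55.845 + 2·40.078 + 8·28.085 + 24·15.999 + 2·1.008 = 918.012 g/mol.
Each formula unit contains 2 Ca, equivalent to 2/1 = 2.0000 mol CaO.
M(CaO) = 1×40.078 + 1×15.999 = 56.077 g/mol.
Mass of CaO per formula unit = 2.0000 × 56.077 = 112.154 g.
CaO wt% = 112.154 / 918.012 × 100 = 12.22%.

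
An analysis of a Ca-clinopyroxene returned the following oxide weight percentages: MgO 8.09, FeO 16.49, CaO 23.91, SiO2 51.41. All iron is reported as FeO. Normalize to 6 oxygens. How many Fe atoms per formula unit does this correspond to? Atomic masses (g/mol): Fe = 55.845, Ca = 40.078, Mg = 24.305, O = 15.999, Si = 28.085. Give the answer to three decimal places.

MgO: 8.09/40.304 = 0.20072 mol → 0.20072 mol Mg, 0.20072 mol O.
FeO: 16.49/71.844 = 0.22953 mol → 0.22953 mol Fe, 0.22953 mol O.
CaO: 23.91/56.077 = 0.42638 mol → 0.42638 mol Ca, 0.42638 mol O.
SiO2: 51.41/60.083 = 0.85565 mol → 0.85565 mol Si, 1.71130 mol O.
Total oxygen = 2.56793 mol. Normalization factor = 6/2.56793 = 2.33651.
Fe per 6 O = 0.22953 × 2.33651 = 0.536.

0.536 Fe apfu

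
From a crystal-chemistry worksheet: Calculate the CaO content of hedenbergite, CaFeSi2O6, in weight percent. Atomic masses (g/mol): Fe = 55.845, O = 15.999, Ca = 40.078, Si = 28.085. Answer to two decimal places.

22.60 wt%

M(CaFeSi2O6) = 248.087 g/mol; M(CaO) = 56.077 g/mol.
Moles CaO per formula unit = 1 Ca ÷ 1 = 1.0000.
CaO fraction = (1.0000 × 56.077) / 248.087 = 56.077/248.087 = 0.2260.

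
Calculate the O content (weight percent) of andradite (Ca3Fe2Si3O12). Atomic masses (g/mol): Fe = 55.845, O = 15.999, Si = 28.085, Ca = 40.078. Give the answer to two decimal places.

37.78 weight percent

M(Ca3Fe2Si3O12) = 508.167 g/mol.
O contributes 12 × 15.999 = 191.988 g per mole.
191.988/508.167 = 0.3778 → 37.78%.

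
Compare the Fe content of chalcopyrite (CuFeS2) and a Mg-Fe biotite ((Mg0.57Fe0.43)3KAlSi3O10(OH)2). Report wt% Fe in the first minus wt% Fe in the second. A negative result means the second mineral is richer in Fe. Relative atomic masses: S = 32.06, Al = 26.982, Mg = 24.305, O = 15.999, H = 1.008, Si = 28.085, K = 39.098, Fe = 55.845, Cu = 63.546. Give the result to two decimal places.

Fe in CuFeS2: molar mass 183.511 g/mol; 1×55.845 = 55.845 g → 30.43 wt%.
Fe in (Mg0.57Fe0.43)3KAlSi3O10(OH)2: molar mass 457.941 g/mol; 1.29×55.845 = 72.040 g → 15.73 wt%.
Difference = 30.43 − 15.73 = 14.70 percentage points.

14.70 percentage points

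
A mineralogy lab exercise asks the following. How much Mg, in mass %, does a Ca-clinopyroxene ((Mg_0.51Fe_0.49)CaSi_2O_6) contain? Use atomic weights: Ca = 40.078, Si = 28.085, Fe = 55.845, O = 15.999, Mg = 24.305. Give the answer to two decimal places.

Formula mass = 0.51*24.305 + 0.49*55.845 + 1*40.078 + 2*28.085 + 6*15.999 = 232.002 g/mol, of which 12.396 g is Mg.
So Mg makes up 12.396/232.002 = 0.0534 of the mass, i.e. 5.34%.

5.34 mass %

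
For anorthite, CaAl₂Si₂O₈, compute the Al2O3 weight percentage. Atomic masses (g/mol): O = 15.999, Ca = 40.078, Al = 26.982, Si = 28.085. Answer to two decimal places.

Molar mass of CaAl₂Si₂O₈ = 1·40.078 + 2·26.982 + 2·28.085 + 8·15.999 = 278.204 g/mol.
Each formula unit contains 2 Al, equivalent to 2/2 = 1.0000 mol Al2O3.
M(Al2O3) = 2×26.982 + 3×15.999 = 101.961 g/mol.
Mass of Al2O3 per formula unit = 1.0000 × 101.961 = 101.961 g.
Al2O3 wt% = 101.961 / 278.204 × 100 = 36.65%.

36.65 wt%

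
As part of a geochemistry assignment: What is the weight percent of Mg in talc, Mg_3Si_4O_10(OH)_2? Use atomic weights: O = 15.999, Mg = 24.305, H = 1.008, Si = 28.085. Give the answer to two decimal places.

19.23 wt%

M(Mg_3Si_4O_10(OH)_2) = 379.259 g/mol.
Mg contributes 3 × 24.305 = 72.915 g per mole.
72.915/379.259 = 0.1923 → 19.23%.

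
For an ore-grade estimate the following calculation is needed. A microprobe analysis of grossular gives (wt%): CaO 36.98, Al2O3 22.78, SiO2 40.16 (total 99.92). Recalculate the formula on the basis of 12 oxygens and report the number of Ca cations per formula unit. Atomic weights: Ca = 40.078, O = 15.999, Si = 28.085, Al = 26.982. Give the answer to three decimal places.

2.968 Ca apfu

36.98 wt% CaO ÷ 56.077 g/mol = 0.65945 mol, giving 0.65945 Ca and 0.65945 O.
22.78 wt% Al2O3 ÷ 101.961 g/mol = 0.22342 mol, giving 0.44684 Al and 0.67026 O.
40.16 wt% SiO2 ÷ 60.083 g/mol = 0.66841 mol, giving 0.66841 Si and 1.33682 O.
Oxygen sums to 2.66653; scaling by 12/2.66653 = 4.50023 puts the formula on 12 O.
Ca: 0.65945 × 4.50023 = 2.968 atoms per formula unit.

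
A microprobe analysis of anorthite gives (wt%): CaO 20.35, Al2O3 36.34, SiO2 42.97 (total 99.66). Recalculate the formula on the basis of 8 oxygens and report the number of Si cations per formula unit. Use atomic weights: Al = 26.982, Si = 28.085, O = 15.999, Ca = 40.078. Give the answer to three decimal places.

CaO: 20.35/56.077 = 0.36289 mol → 0.36289 mol Ca, 0.36289 mol O.
Al2O3: 36.34/101.961 = 0.35641 mol → 0.71282 mol Al, 1.06923 mol O.
SiO2: 42.97/60.083 = 0.71518 mol → 0.71518 mol Si, 1.43036 mol O.
Total oxygen = 2.86248 mol. Normalization factor = 8/2.86248 = 2.79478.
Si per 8 O = 0.71518 × 2.79478 = 1.999.

1.999 Si apfu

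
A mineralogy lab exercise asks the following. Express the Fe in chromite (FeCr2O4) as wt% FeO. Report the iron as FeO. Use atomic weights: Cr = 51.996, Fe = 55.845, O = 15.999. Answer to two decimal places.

M(FeCr2O4) = 223.833 g/mol; M(FeO) = 71.844 g/mol.
Moles FeO per formula unit = 1 Fe ÷ 1 = 1.0000.
FeO fraction = (1.0000 × 71.844) / 223.833 = 71.844/223.833 = 0.3210.

32.10 wt%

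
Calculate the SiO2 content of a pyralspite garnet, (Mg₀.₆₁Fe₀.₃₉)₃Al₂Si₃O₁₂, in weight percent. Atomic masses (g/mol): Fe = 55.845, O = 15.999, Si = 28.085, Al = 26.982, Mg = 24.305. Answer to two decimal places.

40.96 wt%

M((Mg₀.₆₁Fe₀.₃₉)₃Al₂Si₃O₁₂) = 440.024 g/mol; M(SiO2) = 60.083 g/mol.
Moles SiO2 per formula unit = 3 Si ÷ 1 = 3.0000.
SiO2 fraction = (3.0000 × 60.083) / 440.024 = 180.249/440.024 = 0.4096.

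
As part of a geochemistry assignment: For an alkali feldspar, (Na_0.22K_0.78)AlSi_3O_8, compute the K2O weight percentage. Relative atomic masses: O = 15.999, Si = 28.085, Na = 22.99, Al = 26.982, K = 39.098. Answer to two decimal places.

Molar mass of (Na_0.22K_0.78)AlSi_3O_8 = 0.22*22.99 + 0.78*39.098 + 1*26.982 + 3*28.085 + 8*15.999 = 274.783 g/mol.
Each formula unit contains 0.78 K, equivalent to 0.78/2 = 0.3900 mol K2O.
M(K2O) = 2×39.098 + 1×15.999 = 94.195 g/mol.
Mass of K2O per formula unit = 0.3900 × 94.195 = 36.736 g.
K2O wt% = 36.736 / 274.783 × 100 = 13.37%.

13.37 wt%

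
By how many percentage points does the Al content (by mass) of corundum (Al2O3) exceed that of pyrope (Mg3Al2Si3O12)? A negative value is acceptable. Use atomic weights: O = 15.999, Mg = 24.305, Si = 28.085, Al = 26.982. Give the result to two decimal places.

39.54 percentage points

M(Al2O3) = 101.961 g/mol, so wt% Al = 53.964/101.961 × 100 = 52.93%.
M(Mg3Al2Si3O12) = 403.122 g/mol, so wt% Al = 53.964/403.122 × 100 = 13.39%.
52.93 − 13.39 = 39.54 pp.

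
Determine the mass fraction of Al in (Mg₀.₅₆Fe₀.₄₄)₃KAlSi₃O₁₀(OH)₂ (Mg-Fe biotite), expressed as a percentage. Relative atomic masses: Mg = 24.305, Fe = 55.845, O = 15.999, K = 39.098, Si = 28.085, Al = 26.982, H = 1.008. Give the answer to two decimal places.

Molar mass of (Mg₀.₅₆Fe₀.₄₄)₃KAlSi₃O₁₀(OH)₂: 1.68*24.305 + 1.32*55.845 + 1*39.098 + 1*26.982 + 3*28.085 + 12*15.999 + 2*1.008 = 458.887 g/mol.
Mass of Al per formula unit: 1 × 26.982 = 26.982 g.
Weight fraction Al = 26.982 / 458.887 = 0.0588.

5.88 weight percent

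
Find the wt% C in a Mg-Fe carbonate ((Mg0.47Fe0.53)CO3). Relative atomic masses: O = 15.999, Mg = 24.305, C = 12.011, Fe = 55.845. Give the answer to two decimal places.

M((Mg0.47Fe0.53)CO3) = 101.029 g/mol.
C contributes 1 × 12.011 = 12.011 g per mole.
12.011/101.029 = 0.1189 → 11.89%.

11.89 mass %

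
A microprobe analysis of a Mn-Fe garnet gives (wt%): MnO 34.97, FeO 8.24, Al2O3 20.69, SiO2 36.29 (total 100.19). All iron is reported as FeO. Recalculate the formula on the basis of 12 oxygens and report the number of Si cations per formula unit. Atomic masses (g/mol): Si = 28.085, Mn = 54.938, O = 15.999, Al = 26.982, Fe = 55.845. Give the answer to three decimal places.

2.990 Si apfu

34.97 wt% MnO ÷ 70.937 g/mol = 0.49297 mol, giving 0.49297 Mn and 0.49297 O.
8.24 wt% FeO ÷ 71.844 g/mol = 0.11469 mol, giving 0.11469 Fe and 0.11469 O.
20.69 wt% Al2O3 ÷ 101.961 g/mol = 0.20292 mol, giving 0.40584 Al and 0.60876 O.
36.29 wt% SiO2 ÷ 60.083 g/mol = 0.60400 mol, giving 0.60400 Si and 1.20800 O.
Oxygen sums to 2.42442; scaling by 12/2.42442 = 4.94964 puts the formula on 12 O.
Si: 0.60400 × 4.94964 = 2.990 atoms per formula unit.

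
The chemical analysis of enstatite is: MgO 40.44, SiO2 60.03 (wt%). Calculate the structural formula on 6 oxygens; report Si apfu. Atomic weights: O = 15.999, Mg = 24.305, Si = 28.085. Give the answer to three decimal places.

1.997 Si apfu

MgO: 40.44/40.304 = 1.00337 mol → 1.00337 mol Mg, 1.00337 mol O.
SiO2: 60.03/60.083 = 0.99912 mol → 0.99912 mol Si, 1.99824 mol O.
Total oxygen = 3.00161 mol. Normalization factor = 6/3.00161 = 1.99893.
Si per 6 O = 0.99912 × 1.99893 = 1.997.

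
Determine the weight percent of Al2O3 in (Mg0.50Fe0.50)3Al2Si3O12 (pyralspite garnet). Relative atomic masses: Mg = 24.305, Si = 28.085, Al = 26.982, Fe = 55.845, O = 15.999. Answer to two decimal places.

Molar mass of (Mg0.50Fe0.50)3Al2Si3O12 = 1.50·24.305 + 1.50·55.845 + 2·26.982 + 3·28.085 + 12·15.999 = 450.432 g/mol.
Each formula unit contains 2 Al, equivalent to 2/2 = 1.0000 mol Al2O3.
M(Al2O3) = 2×26.982 + 3×15.999 = 101.961 g/mol.
Mass of Al2O3 per formula unit = 1.0000 × 101.961 = 101.961 g.
Al2O3 wt% = 101.961 / 450.432 × 100 = 22.64%.

22.64 wt%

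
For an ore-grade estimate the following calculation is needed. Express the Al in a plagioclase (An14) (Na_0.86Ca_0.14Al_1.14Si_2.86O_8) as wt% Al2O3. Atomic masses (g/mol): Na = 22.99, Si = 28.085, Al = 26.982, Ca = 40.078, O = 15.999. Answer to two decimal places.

Formula mass = 264.457 g/mol.
1.14 Al → 0.5700 mol Al2O3 per formula unit; M(Al2O3) = 101.961, so Al2O3 mass = 58.118 g.
58.118/264.457 × 100 = 21.98 wt%.

21.98 wt%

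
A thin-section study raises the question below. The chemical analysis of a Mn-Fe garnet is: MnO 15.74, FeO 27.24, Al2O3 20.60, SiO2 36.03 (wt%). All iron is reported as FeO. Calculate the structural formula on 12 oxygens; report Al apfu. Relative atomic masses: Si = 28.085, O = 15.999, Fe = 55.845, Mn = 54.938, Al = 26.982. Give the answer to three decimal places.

15.74 wt% MnO ÷ 70.937 g/mol = 0.22189 mol, giving 0.22189 Mn and 0.22189 O.
27.24 wt% FeO ÷ 71.844 g/mol = 0.37915 mol, giving 0.37915 Fe and 0.37915 O.
20.60 wt% Al2O3 ÷ 101.961 g/mol = 0.20204 mol, giving 0.40408 Al and 0.60612 O.
36.03 wt% SiO2 ÷ 60.083 g/mol = 0.59967 mol, giving 0.59967 Si and 1.19934 O.
Oxygen sums to 2.40650; scaling by 12/2.40650 = 4.98649 puts the formula on 12 O.
Al: 0.40408 × 4.98649 = 2.015 atoms per formula unit.

2.015 Al apfu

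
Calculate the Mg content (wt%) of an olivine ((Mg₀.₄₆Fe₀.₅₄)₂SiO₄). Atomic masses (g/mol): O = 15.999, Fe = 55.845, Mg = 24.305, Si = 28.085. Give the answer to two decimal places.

12.80 wt%

Molar mass of (Mg₀.₄₆Fe₀.₅₄)₂SiO₄: 0.92×24.305 + 1.08×55.845 + 1×28.085 + 4×15.999 = 174.754 g/mol.
Mass of Mg per formula unit: 0.92 × 24.305 = 22.361 g.
Weight fraction Mg = 22.361 / 174.754 = 0.1280.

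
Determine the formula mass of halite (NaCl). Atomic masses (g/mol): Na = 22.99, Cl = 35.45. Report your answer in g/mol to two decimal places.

58.44 g/mol

Na: 1 × 22.99 = 22.9900
Cl: 1 × 35.45 = 35.4500
Summing the contributions gives the formula mass.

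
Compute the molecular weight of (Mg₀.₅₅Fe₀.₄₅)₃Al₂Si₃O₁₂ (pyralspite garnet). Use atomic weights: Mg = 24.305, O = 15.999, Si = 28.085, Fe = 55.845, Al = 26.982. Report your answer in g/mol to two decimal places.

445.70 g/mol

M = 1.65·24.305 + 1.35·55.845 + 2·26.982 + 3·28.085 + 12·15.999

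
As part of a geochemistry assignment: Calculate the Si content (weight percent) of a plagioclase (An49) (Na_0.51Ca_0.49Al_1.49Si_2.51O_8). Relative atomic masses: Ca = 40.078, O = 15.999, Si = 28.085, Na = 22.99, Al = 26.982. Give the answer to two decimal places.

Molar mass of Na_0.51Ca_0.49Al_1.49Si_2.51O_8: 0.51·22.99 + 0.49·40.078 + 1.49·26.982 + 2.51·28.085 + 8·15.999 = 270.052 g/mol.
Mass of Si per formula unit: 2.51 × 28.085 = 70.493 g.
Weight fraction Si = 70.493 / 270.052 = 0.2610.

26.10 weight percent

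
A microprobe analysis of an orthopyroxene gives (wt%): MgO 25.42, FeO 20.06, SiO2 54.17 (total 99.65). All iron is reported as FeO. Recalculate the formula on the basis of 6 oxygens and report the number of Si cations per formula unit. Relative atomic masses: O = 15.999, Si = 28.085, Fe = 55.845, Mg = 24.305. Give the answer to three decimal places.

1.994 Si apfu

MgO: 25.42/40.304 = 0.63071 mol → 0.63071 mol Mg, 0.63071 mol O.
FeO: 20.06/71.844 = 0.27922 mol → 0.27922 mol Fe, 0.27922 mol O.
SiO2: 54.17/60.083 = 0.90159 mol → 0.90159 mol Si, 1.80318 mol O.
Total oxygen = 2.71311 mol. Normalization factor = 6/2.71311 = 2.21148.
Si per 6 O = 0.90159 × 2.21148 = 1.994.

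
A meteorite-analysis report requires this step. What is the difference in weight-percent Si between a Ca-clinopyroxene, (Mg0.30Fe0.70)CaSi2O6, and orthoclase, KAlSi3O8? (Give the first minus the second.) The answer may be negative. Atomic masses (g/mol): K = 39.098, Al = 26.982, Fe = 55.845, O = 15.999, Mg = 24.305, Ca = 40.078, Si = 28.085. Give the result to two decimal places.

First mineral: 56.170 g Si in 238.625 g formula = 23.54 wt% Si.
Second mineral: 84.255 g Si in 278.327 g formula = 30.27 wt% Si.
23.54% − 30.27% gives a difference of -6.73 percentage points.

-6.73 percentage points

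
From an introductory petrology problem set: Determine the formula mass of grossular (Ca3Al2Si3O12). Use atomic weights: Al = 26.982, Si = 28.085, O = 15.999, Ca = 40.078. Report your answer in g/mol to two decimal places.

450.44 g/mol

The formula mass is the sum 3*40.078 + 2*26.982 + 3*28.085 + 12*15.999.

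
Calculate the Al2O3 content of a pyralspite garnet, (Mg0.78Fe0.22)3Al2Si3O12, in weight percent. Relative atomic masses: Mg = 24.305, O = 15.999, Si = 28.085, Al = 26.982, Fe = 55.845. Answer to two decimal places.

24.05 wt%

Formula mass = 423.938 g/mol.
2 Al → 1.0000 mol Al2O3 per formula unit; M(Al2O3) = 101.961, so Al2O3 mass = 101.961 g.
101.961/423.938 × 100 = 24.05 wt%.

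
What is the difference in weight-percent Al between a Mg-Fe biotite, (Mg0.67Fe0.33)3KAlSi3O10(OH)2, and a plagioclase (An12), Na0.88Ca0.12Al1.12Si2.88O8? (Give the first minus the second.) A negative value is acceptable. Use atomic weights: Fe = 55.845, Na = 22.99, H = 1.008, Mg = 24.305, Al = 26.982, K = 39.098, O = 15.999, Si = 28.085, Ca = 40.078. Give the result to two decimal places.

M((Mg0.67Fe0.33)3KAlSi3O10(OH)2) = 448.479 g/mol, so wt% Al = 26.982/448.479 × 100 = 6.02%.
M(Na0.88Ca0.12Al1.12Si2.88O8) = 264.137 g/mol, so wt% Al = 30.220/264.137 × 100 = 11.44%.
6.02 − 11.44 = -5.42 pp.

-5.42 percentage points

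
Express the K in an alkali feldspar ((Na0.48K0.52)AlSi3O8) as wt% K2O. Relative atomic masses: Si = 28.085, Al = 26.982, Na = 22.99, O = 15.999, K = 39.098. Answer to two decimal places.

9.05 wt%

Formula mass = 270.595 g/mol.
0.52 K → 0.2600 mol K2O per formula unit; M(K2O) = 94.195, so K2O mass = 24.491 g.
24.491/270.595 × 100 = 9.05 wt%.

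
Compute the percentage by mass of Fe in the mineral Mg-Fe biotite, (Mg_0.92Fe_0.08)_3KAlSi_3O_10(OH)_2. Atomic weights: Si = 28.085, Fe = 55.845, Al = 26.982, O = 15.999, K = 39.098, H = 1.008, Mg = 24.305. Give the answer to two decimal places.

3.15 weight percent

M((Mg_0.92Fe_0.08)_3KAlSi_3O_10(OH)_2) = 424.824 g/mol.
Fe contributes 0.24 × 55.845 = 13.403 g per mole.
13.403/424.824 = 0.0315 → 3.15%.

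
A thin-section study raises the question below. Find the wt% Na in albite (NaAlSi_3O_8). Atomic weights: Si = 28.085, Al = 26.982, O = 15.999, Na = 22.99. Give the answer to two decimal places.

8.77 mass %

Molar mass of NaAlSi_3O_8: 1·22.99 + 1·26.982 + 3·28.085 + 8·15.999 = 262.219 g/mol.
Mass of Na per formula unit: 1 × 22.99 = 22.990 g.
Weight fraction Na = 22.990 / 262.219 = 0.0877.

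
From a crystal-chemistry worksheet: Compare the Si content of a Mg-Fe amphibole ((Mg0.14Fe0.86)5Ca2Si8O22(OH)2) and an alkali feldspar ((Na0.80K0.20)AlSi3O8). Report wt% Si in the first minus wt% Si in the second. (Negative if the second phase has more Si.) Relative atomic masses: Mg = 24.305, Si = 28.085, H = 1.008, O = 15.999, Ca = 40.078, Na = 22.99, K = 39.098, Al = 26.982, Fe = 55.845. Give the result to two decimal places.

First mineral: 224.680 g Si in 947.975 g formula = 23.70 wt% Si.
Second mineral: 84.255 g Si in 265.441 g formula = 31.74 wt% Si.
23.70% − 31.74% gives a difference of -8.04 percentage points.

-8.04 percentage points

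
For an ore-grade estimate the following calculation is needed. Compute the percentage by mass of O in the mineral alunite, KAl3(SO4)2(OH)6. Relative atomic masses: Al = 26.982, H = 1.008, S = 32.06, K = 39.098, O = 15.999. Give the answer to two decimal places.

54.08 weight percent

Molar mass of KAl3(SO4)2(OH)6: 1*39.098 + 3*26.982 + 2*32.06 + 14*15.999 + 6*1.008 = 414.198 g/mol.
Mass of O per formula unit: 14 × 15.999 = 223.986 g.
Weight fraction O = 223.986 / 414.198 = 0.5408.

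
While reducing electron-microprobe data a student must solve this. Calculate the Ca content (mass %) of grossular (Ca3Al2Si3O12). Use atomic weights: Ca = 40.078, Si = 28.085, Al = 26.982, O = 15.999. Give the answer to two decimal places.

26.69 mass %

M(Ca3Al2Si3O12) = 450.441 g/mol.
Ca contributes 3 × 40.078 = 120.234 g per mole.
120.234/450.441 = 0.2669 → 26.69%.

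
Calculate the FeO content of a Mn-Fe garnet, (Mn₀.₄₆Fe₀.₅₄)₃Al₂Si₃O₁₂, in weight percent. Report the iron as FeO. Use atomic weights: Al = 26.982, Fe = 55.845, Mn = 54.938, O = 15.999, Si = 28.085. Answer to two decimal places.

23.44 wt%

Formula mass = 496.490 g/mol.
1.62 Fe → 1.6200 mol FeO per formula unit; M(FeO) = 71.844, so FeO mass = 116.387 g.
116.387/496.490 × 100 = 23.44 wt%.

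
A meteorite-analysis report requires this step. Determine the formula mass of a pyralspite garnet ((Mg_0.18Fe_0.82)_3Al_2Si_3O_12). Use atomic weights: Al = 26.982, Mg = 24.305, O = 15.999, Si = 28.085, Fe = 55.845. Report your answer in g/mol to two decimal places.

Mg: 0.54 × 24.305 = 13.1247
Fe: 2.46 × 55.845 = 137.3787
Al: 2 × 26.982 = 53.9640
Si: 3 × 28.085 = 84.2550
O: 12 × 15.999 = 191.9880
Summing the contributions gives the formula mass.

480.71 g/mol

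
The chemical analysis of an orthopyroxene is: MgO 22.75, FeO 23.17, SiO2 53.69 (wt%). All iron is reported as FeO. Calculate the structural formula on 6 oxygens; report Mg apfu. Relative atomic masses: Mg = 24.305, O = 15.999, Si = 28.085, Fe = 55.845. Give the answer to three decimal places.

1.266 Mg apfu

MgO (M=40.304): mol = 0.56446; Mg = 0.56446, O = 0.56446.
FeO (M=71.844): mol = 0.32250; Fe = 0.32250, O = 0.32250.
SiO2 (M=60.083): mol = 0.89360; Si = 0.89360, O = 1.78720.
ΣO = 2.67416; factor = 6/ΣO = 2.24370.
Mg apfu = 0.56446 × 2.24370 = 1.266.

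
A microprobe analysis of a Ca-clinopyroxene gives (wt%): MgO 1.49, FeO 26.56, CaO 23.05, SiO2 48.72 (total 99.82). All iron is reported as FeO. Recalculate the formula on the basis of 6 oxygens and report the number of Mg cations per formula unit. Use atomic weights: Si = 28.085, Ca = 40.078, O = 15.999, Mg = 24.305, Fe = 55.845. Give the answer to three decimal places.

1.49 wt% MgO ÷ 40.304 g/mol = 0.03697 mol, giving 0.03697 Mg and 0.03697 O.
26.56 wt% FeO ÷ 71.844 g/mol = 0.36969 mol, giving 0.36969 Fe and 0.36969 O.
23.05 wt% CaO ÷ 56.077 g/mol = 0.41104 mol, giving 0.41104 Ca and 0.41104 O.
48.72 wt% SiO2 ÷ 60.083 g/mol = 0.81088 mol, giving 0.81088 Si and 1.62176 O.
Oxygen sums to 2.43946; scaling by 6/2.43946 = 2.45956 puts the formula on 6 O.
Mg: 0.03697 × 2.45956 = 0.091 atoms per formula unit.

0.091 Mg apfu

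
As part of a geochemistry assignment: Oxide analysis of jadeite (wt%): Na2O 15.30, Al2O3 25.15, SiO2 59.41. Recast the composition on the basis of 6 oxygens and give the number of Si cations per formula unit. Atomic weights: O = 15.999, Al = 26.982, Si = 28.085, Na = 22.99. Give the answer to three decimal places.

2.001 Si apfu

Na2O (M=61.979): mol = 0.24686; Na = 0.49372, O = 0.24686.
Al2O3 (M=101.961): mol = 0.24666; Al = 0.49332, O = 0.73998.
SiO2 (M=60.083): mol = 0.98880; Si = 0.98880, O = 1.97760.
ΣO = 2.96444; factor = 6/ΣO = 2.02399.
Si apfu = 0.98880 × 2.02399 = 2.001.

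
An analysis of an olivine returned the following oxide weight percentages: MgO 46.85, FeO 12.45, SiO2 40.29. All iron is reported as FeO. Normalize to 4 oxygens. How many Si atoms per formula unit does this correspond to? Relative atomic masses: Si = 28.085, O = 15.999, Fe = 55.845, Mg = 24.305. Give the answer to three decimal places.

1.002 Si apfu

46.85 wt% MgO ÷ 40.304 g/mol = 1.16242 mol, giving 1.16242 Mg and 1.16242 O.
12.45 wt% FeO ÷ 71.844 g/mol = 0.17329 mol, giving 0.17329 Fe and 0.17329 O.
40.29 wt% SiO2 ÷ 60.083 g/mol = 0.67057 mol, giving 0.67057 Si and 1.34114 O.
Oxygen sums to 2.67685; scaling by 4/2.67685 = 1.49429 puts the formula on 4 O.
Si: 0.67057 × 1.49429 = 1.002 atoms per formula unit.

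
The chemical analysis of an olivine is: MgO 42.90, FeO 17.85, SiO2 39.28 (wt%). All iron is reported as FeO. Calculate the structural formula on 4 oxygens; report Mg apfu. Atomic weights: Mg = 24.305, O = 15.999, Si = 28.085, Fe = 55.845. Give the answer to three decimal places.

MgO (M=40.304): mol = 1.06441; Mg = 1.06441, O = 1.06441.
FeO (M=71.844): mol = 0.24845; Fe = 0.24845, O = 0.24845.
SiO2 (M=60.083): mol = 0.65376; Si = 0.65376, O = 1.30752.
ΣO = 2.62038; factor = 4/ΣO = 1.52650.
Mg apfu = 1.06441 × 1.52650 = 1.625.

1.625 Mg apfu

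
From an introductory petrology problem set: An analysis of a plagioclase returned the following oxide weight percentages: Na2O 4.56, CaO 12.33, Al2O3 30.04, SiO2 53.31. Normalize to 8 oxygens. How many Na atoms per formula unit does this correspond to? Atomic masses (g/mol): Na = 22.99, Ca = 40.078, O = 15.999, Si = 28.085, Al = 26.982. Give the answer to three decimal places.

0.399 Na apfu

Na2O: 4.56/61.979 = 0.07357 mol → 0.14714 mol Na, 0.07357 mol O.
CaO: 12.33/56.077 = 0.21988 mol → 0.21988 mol Ca, 0.21988 mol O.
Al2O3: 30.04/101.961 = 0.29462 mol → 0.58924 mol Al, 0.88386 mol O.
SiO2: 53.31/60.083 = 0.88727 mol → 0.88727 mol Si, 1.77454 mol O.
Total oxygen = 2.95185 mol. Normalization factor = 8/2.95185 = 2.71016.
Na per 8 O = 0.14714 × 2.71016 = 0.399.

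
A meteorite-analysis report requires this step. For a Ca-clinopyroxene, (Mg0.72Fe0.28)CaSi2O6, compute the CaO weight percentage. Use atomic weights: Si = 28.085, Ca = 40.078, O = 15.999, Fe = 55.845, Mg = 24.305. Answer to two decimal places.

Molar mass of (Mg0.72Fe0.28)CaSi2O6 = 0.72·24.305 + 0.28·55.845 + 1·40.078 + 2·28.085 + 6·15.999 = 225.378 g/mol.
Each formula unit contains 1 Ca, equivalent to 1/1 = 1.0000 mol CaO.
M(CaO) = 1×40.078 + 1×15.999 = 56.077 g/mol.
Mass of CaO per formula unit = 1.0000 × 56.077 = 56.077 g.
CaO wt% = 56.077 / 225.378 × 100 = 24.88%.

24.88 wt%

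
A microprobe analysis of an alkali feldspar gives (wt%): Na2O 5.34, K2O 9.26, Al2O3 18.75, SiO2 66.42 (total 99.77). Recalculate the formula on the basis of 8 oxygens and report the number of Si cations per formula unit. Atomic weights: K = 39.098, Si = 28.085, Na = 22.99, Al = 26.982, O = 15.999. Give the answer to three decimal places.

Na2O: 5.34/61.979 = 0.08616 mol → 0.17232 mol Na, 0.08616 mol O.
K2O: 9.26/94.195 = 0.09831 mol → 0.19662 mol K, 0.09831 mol O.
Al2O3: 18.75/101.961 = 0.18389 mol → 0.36778 mol Al, 0.55167 mol O.
SiO2: 66.42/60.083 = 1.10547 mol → 1.10547 mol Si, 2.21094 mol O.
Total oxygen = 2.94708 mol. Normalization factor = 8/2.94708 = 2.71455.
Si per 8 O = 1.10547 × 2.71455 = 3.001.

3.001 Si apfu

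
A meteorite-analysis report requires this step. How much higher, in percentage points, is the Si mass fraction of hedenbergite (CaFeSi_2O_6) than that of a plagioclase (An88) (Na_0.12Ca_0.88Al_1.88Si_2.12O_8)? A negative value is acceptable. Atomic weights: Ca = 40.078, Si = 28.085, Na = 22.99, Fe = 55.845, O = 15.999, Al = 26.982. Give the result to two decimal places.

M(CaFeSi_2O_6) = 248.087 g/mol, so wt% Si = 56.170/248.087 × 100 = 22.64%.
M(Na_0.12Ca_0.88Al_1.88Si_2.12O_8) = 276.286 g/mol, so wt% Si = 59.540/276.286 × 100 = 21.55%.
22.64 − 21.55 = 1.09 pp.

1.09 percentage points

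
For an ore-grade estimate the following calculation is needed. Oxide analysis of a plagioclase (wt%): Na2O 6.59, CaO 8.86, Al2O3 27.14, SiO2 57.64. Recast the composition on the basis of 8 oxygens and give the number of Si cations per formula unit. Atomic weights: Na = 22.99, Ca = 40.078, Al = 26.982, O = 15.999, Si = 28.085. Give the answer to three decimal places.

2.574 Si apfu

6.59 wt% Na2O ÷ 61.979 g/mol = 0.10633 mol, giving 0.21266 Na and 0.10633 O.
8.86 wt% CaO ÷ 56.077 g/mol = 0.15800 mol, giving 0.15800 Ca and 0.15800 O.
27.14 wt% Al2O3 ÷ 101.961 g/mol = 0.26618 mol, giving 0.53236 Al and 0.79854 O.
57.64 wt% SiO2 ÷ 60.083 g/mol = 0.95934 mol, giving 0.95934 Si and 1.91868 O.
Oxygen sums to 2.98155; scaling by 8/2.98155 = 2.68317 puts the formula on 8 O.
Si: 0.95934 × 2.68317 = 2.574 atoms per formula unit.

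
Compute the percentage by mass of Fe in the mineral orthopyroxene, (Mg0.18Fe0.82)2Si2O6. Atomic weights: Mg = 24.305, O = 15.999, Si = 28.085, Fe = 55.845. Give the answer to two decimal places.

36.27 weight percent

Molar mass of (Mg0.18Fe0.82)2Si2O6: 0.36·24.305 + 1.64·55.845 + 2·28.085 + 6·15.999 = 252.500 g/mol.
Mass of Fe per formula unit: 1.64 × 55.845 = 91.586 g.
Weight fraction Fe = 91.586 / 252.500 = 0.3627.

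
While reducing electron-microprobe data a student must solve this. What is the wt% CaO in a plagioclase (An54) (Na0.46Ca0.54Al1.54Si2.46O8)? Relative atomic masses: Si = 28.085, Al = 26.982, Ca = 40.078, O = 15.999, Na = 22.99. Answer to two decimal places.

11.18 wt%

Molar mass of Na0.46Ca0.54Al1.54Si2.46O8 = 0.46·22.99 + 0.54·40.078 + 1.54·26.982 + 2.46·28.085 + 8·15.999 = 270.851 g/mol.
Each formula unit contains 0.54 Ca, equivalent to 0.54/1 = 0.5400 mol CaO.
M(CaO) = 1×40.078 + 1×15.999 = 56.077 g/mol.
Mass of CaO per formula unit = 0.5400 × 56.077 = 30.282 g.
CaO wt% = 30.282 / 270.851 × 100 = 11.18%.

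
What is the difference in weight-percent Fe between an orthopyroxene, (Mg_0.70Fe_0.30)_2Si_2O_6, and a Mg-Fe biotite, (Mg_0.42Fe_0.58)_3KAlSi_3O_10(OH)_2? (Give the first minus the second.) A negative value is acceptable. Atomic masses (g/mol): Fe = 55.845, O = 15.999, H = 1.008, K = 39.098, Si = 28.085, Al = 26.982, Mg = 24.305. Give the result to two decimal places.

Fe in (Mg_0.70Fe_0.30)_2Si_2O_6: molar mass 219.698 g/mol; 0.60×55.845 = 33.507 g → 15.25 wt%.
Fe in (Mg_0.42Fe_0.58)_3KAlSi_3O_10(OH)_2: molar mass 472.134 g/mol; 1.74×55.845 = 97.170 g → 20.58 wt%.
Difference = 15.25 − 20.58 = -5.33 percentage points.

-5.33 percentage points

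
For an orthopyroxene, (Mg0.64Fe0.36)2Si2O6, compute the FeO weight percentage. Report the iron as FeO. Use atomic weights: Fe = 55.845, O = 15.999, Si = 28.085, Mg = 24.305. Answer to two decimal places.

23.15 wt%

M((Mg0.64Fe0.36)2Si2O6) = 223.483 g/mol; M(FeO) = 71.844 g/mol.
Moles FeO per formula unit = 0.72 Fe ÷ 1 = 0.7200.
FeO fraction = (0.7200 × 71.844) / 223.483 = 51.728/223.483 = 0.2315.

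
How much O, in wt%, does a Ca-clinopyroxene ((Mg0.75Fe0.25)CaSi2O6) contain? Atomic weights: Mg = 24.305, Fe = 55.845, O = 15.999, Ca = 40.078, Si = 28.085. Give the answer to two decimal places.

Molar mass of (Mg0.75Fe0.25)CaSi2O6: 0.75*24.305 + 0.25*55.845 + 1*40.078 + 2*28.085 + 6*15.999 = 224.432 g/mol.
Mass of O per formula unit: 6 × 15.999 = 95.994 g.
Weight fraction O = 95.994 / 224.432 = 0.4277.

42.77 wt%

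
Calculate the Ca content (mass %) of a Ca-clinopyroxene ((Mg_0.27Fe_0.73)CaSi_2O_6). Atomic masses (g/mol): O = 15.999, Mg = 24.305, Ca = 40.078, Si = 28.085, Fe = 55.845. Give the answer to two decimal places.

Formula mass = 0.27*24.305 + 0.73*55.845 + 1*40.078 + 2*28.085 + 6*15.999 = 239.571 g/mol, of which 40.078 g is Ca.
So Ca makes up 40.078/239.571 = 0.1673 of the mass, i.e. 16.73%.

16.73 mass %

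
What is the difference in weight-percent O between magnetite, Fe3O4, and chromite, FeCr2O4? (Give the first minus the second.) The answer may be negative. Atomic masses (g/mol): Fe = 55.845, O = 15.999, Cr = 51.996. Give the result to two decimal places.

M(Fe3O4) = 231.531 g/mol, so wt% O = 63.996/231.531 × 100 = 27.64%.
M(FeCr2O4) = 223.833 g/mol, so wt% O = 63.996/223.833 × 100 = 28.59%.
27.64 − 28.59 = -0.95 pp.

-0.95 percentage points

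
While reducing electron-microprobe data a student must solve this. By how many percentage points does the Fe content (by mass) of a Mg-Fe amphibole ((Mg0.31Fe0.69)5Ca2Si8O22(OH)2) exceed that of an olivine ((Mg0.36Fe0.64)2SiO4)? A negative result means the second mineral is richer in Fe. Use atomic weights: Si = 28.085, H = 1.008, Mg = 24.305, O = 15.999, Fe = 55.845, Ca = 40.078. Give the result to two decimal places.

-18.56 percentage points

M((Mg0.31Fe0.69)5Ca2Si8O22(OH)2) = 921.166 g/mol, so wt% Fe = 192.665/921.166 × 100 = 20.92%.
M((Mg0.36Fe0.64)2SiO4) = 181.062 g/mol, so wt% Fe = 71.482/181.062 × 100 = 39.48%.
20.92 − 39.48 = -18.56 pp.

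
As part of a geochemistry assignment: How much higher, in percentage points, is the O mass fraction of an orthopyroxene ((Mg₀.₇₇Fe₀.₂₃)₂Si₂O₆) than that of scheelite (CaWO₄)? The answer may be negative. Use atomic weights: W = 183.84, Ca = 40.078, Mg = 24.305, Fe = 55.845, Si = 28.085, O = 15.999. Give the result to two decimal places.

O in (Mg₀.₇₇Fe₀.₂₃)₂Si₂O₆: molar mass 215.282 g/mol; 6×15.999 = 95.994 g → 44.59 wt%.
O in CaWO₄: molar mass 287.914 g/mol; 4×15.999 = 63.996 g → 22.23 wt%.
Difference = 44.59 − 22.23 = 22.36 percentage points.

22.36 percentage points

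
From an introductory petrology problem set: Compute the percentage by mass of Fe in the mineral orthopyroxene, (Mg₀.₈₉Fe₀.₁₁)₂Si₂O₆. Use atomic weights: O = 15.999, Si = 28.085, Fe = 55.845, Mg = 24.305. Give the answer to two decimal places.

Formula mass = 1.78·24.305 + 0.22·55.845 + 2·28.085 + 6·15.999 = 207.713 g/mol, of which 12.286 g is Fe.
So Fe makes up 12.286/207.713 = 0.0591 of the mass, i.e. 5.91%.

5.91 mass %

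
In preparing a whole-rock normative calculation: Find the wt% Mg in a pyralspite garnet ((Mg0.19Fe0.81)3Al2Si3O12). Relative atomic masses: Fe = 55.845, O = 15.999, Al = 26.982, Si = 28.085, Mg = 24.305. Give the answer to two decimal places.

2.89 weight percent

Molar mass of (Mg0.19Fe0.81)3Al2Si3O12: 0.57·24.305 + 2.43·55.845 + 2·26.982 + 3·28.085 + 12·15.999 = 479.764 g/mol.
Mass of Mg per formula unit: 0.57 × 24.305 = 13.854 g.
Weight fraction Mg = 13.854 / 479.764 = 0.0289.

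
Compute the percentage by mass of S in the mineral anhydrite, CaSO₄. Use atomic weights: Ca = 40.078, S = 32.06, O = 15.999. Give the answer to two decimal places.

23.55 mass %

Formula mass = 1·40.078 + 1·32.06 + 4·15.999 = 136.134 g/mol, of which 32.060 g is S.
So S makes up 32.060/136.134 = 0.2355 of the mass, i.e. 23.55%.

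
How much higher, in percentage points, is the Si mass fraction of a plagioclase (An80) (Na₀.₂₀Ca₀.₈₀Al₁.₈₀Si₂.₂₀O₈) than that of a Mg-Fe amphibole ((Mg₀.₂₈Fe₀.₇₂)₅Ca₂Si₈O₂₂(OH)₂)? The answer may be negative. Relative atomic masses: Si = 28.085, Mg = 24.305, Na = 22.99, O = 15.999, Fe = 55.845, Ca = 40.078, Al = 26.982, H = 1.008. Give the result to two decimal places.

-1.80 percentage points

M(Na₀.₂₀Ca₀.₈₀Al₁.₈₀Si₂.₂₀O₈) = 275.007 g/mol, so wt% Si = 61.787/275.007 × 100 = 22.47%.
M((Mg₀.₂₈Fe₀.₇₂)₅Ca₂Si₈O₂₂(OH)₂) = 925.897 g/mol, so wt% Si = 224.680/925.897 × 100 = 24.27%.
22.47 − 24.27 = -1.80 pp.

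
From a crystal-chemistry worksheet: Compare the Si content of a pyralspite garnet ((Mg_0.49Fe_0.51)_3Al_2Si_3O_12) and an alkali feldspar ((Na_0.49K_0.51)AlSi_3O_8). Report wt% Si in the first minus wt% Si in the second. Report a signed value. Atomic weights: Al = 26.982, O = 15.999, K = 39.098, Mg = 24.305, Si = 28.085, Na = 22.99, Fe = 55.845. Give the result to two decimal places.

M((Mg_0.49Fe_0.51)_3Al_2Si_3O_12) = 451.378 g/mol, so wt% Si = 84.255/451.378 × 100 = 18.67%.
M((Na_0.49K_0.51)AlSi_3O_8) = 270.434 g/mol, so wt% Si = 84.255/270.434 × 100 = 31.16%.
18.67 − 31.16 = -12.49 pp.

-12.49 percentage points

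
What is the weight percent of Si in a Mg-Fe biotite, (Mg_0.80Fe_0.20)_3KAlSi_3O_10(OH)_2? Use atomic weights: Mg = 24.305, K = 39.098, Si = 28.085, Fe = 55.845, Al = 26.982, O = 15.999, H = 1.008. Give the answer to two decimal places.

19.32 wt%

Formula mass = 2.40*24.305 + 0.60*55.845 + 1*39.098 + 1*26.982 + 3*28.085 + 12*15.999 + 2*1.008 = 436.178 g/mol, of which 84.255 g is Si.
So Si makes up 84.255/436.178 = 0.1932 of the mass, i.e. 19.32%.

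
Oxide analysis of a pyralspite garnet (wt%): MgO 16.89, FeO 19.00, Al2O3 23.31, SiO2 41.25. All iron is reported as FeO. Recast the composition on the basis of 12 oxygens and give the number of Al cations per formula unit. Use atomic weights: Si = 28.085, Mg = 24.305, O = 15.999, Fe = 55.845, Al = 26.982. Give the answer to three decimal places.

16.89 wt% MgO ÷ 40.304 g/mol = 0.41907 mol, giving 0.41907 Mg and 0.41907 O.
19.00 wt% FeO ÷ 71.844 g/mol = 0.26446 mol, giving 0.26446 Fe and 0.26446 O.
23.31 wt% Al2O3 ÷ 101.961 g/mol = 0.22862 mol, giving 0.45724 Al and 0.68586 O.
41.25 wt% SiO2 ÷ 60.083 g/mol = 0.68655 mol, giving 0.68655 Si and 1.37310 O.
Oxygen sums to 2.74249; scaling by 12/2.74249 = 4.37559 puts the formula on 12 O.
Al: 0.45724 × 4.37559 = 2.001 atoms per formula unit.

2.001 Al apfu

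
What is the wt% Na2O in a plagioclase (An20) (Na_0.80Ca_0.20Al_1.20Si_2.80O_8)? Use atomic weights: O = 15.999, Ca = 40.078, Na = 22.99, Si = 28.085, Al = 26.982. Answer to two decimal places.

9.34 wt%

Formula mass = 265.416 g/mol.
0.80 Na → 0.4000 mol Na2O per formula unit; M(Na2O) = 61.979, so Na2O mass = 24.792 g.
24.792/265.416 × 100 = 9.34 wt%.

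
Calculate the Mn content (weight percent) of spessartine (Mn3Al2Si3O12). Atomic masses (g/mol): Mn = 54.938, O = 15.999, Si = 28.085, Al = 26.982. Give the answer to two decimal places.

33.29 weight percent

Formula mass = 3·54.938 + 2·26.982 + 3·28.085 + 12·15.999 = 495.021 g/mol, of which 164.814 g is Mn.
So Mn makes up 164.814/495.021 = 0.3329 of the mass, i.e. 33.29%.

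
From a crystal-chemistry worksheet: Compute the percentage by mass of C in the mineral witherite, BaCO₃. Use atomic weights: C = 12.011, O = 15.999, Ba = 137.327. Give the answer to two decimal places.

6.09 mass %

Molar mass of BaCO₃: 1·137.327 + 1·12.011 + 3·15.999 = 197.335 g/mol.
Mass of C per formula unit: 1 × 12.011 = 12.011 g.
Weight fraction C = 12.011 / 197.335 = 0.0609.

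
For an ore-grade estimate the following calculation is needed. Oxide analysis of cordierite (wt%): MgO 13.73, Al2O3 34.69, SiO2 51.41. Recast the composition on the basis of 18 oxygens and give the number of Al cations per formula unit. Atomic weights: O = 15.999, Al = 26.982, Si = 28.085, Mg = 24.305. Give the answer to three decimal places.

MgO (M=40.304): mol = 0.34066; Mg = 0.34066, O = 0.34066.
Al2O3 (M=101.961): mol = 0.34023; Al = 0.68046, O = 1.02069.
SiO2 (M=60.083): mol = 0.85565; Si = 0.85565, O = 1.71130.
ΣO = 3.07265; factor = 18/ΣO = 5.85814.
Al apfu = 0.68046 × 5.85814 = 3.986.

3.986 Al apfu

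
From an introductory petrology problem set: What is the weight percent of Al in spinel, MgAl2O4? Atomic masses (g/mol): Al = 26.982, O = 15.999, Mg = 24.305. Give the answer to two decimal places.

37.93 mass %

Formula mass = 1×24.305 + 2×26.982 + 4×15.999 = 142.265 g/mol, of which 53.964 g is Al.
So Al makes up 53.964/142.265 = 0.3793 of the mass, i.e. 37.93%.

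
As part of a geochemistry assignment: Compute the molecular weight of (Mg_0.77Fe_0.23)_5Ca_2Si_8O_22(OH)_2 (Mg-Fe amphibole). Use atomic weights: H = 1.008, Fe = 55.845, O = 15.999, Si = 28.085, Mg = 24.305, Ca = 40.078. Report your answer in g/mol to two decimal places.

848.62 g/mol

M = 3.85*24.305 + 1.15*55.845 + 2*40.078 + 8*28.085 + 24*15.999 + 2*1.008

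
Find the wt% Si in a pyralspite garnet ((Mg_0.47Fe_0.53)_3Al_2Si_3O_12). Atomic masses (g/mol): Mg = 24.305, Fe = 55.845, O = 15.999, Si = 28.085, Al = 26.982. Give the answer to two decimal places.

18.59 mass %

Molar mass of (Mg_0.47Fe_0.53)_3Al_2Si_3O_12: 1.41×24.305 + 1.59×55.845 + 2×26.982 + 3×28.085 + 12×15.999 = 453.271 g/mol.
Mass of Si per formula unit: 3 × 28.085 = 84.255 g.
Weight fraction Si = 84.255 / 453.271 = 0.1859.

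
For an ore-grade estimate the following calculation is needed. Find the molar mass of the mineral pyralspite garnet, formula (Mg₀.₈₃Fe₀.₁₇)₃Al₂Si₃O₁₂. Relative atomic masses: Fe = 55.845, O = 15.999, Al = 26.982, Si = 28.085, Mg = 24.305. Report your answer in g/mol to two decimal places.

419.21 g/mol

M = 2.49·24.305 + 0.51·55.845 + 2·26.982 + 3·28.085 + 12·15.999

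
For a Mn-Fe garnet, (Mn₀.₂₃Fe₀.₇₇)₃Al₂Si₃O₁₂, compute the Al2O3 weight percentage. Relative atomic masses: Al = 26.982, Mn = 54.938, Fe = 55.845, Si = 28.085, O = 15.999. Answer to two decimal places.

20.51 wt%

Formula mass = 497.116 g/mol.
2 Al → 1.0000 mol Al2O3 per formula unit; M(Al2O3) = 101.961, so Al2O3 mass = 101.961 g.
101.961/497.116 × 100 = 20.51 wt%.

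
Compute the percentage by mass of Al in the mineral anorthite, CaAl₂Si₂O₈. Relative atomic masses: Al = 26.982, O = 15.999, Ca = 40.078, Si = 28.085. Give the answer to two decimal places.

19.40 mass %

M(CaAl₂Si₂O₈) = 278.204 g/mol.
Al contributes 2 × 26.982 = 53.964 g per mole.
53.964/278.204 = 0.1940 → 19.40%.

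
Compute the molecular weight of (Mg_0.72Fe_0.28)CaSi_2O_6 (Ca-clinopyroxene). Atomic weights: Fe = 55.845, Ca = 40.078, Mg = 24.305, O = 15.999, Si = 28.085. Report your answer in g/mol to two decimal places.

Mg: 0.72 × 24.305 = 17.4996
Fe: 0.28 × 55.845 = 15.6366
Ca: 1 × 40.078 = 40.0780
Si: 2 × 28.085 = 56.1700
O: 6 × 15.999 = 95.9940
Summing the contributions gives the formula mass.

225.38 g/mol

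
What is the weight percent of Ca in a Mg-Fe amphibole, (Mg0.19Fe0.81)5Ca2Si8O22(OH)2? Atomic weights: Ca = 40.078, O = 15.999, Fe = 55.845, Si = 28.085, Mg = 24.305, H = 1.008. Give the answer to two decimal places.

8.53 mass %

M((Mg0.19Fe0.81)5Ca2Si8O22(OH)2) = 940.090 g/mol.
Ca contributes 2 × 40.078 = 80.156 g per mole.
80.156/940.090 = 0.0853 → 8.53%.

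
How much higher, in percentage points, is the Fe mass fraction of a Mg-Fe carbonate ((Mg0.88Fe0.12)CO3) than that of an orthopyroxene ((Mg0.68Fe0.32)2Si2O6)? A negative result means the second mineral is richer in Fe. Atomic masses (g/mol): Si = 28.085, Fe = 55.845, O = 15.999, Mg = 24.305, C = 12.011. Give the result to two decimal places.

-8.57 percentage points

First mineral: 6.701 g Fe in 88.098 g formula = 7.61 wt% Fe.
Second mineral: 35.741 g Fe in 220.960 g formula = 16.18 wt% Fe.
7.61% − 16.18% gives a difference of -8.57 percentage points.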